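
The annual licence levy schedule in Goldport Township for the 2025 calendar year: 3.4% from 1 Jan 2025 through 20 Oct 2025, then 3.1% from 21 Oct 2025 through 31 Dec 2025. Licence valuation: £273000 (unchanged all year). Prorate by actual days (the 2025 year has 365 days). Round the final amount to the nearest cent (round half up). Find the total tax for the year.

1 Jan – 20 Oct 2025: 293 days at 3.4% → £273000 × 3.4% × 293/365 = £7451.0301
21 Oct – 31 Dec 2025: 72 days at 3.1% → £273000 × 3.1% × 72/365 = £1669.4137
Total = £9120.4438

£9120.44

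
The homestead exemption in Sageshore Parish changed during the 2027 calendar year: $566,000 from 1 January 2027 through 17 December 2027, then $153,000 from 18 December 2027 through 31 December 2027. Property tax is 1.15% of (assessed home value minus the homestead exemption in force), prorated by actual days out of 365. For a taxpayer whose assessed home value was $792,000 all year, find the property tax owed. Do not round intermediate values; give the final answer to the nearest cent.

1 January – 17 December 2027: 351 days, exemption $566,000 → ($792,000 − $566,000) × 1.15% × 351/365 = $2,499.3123
18 December – 31 December 2027: 14 days, exemption $153,000 → ($792,000 − $153,000) × 1.15% × 14/365 = $281.8603
Total = $2,781.1726

$2,781.17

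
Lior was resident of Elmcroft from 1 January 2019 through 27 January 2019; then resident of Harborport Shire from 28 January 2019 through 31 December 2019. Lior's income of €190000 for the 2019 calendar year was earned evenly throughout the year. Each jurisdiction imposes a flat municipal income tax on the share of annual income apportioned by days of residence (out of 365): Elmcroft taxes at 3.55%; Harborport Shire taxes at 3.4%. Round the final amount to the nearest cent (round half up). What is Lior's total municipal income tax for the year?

€6481.08

Elmcroft, 1 January – 27 January 2019: 27 days → €190000 × 3.55% × 27/365 = €498.9452
Harborport Shire, 28 January – 31 December 2019: 338 days → €190000 × 3.4% × 338/365 = €5982.1370
Total = €6481.0822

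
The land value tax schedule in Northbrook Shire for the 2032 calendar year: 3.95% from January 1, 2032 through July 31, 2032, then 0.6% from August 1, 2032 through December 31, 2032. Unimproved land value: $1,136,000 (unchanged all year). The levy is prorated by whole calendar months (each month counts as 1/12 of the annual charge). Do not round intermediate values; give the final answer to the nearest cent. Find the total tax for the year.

$29,015.33

January 1 – July 31, 2032: 7 months at 3.95% → $1,136,000 × 3.95% × 7/12 = $26,175.3333
August 1 – December 31, 2032: 5 months at 0.6% → $1,136,000 × 0.6% × 5/12 = $2,840.0000
Total = $29,015.3333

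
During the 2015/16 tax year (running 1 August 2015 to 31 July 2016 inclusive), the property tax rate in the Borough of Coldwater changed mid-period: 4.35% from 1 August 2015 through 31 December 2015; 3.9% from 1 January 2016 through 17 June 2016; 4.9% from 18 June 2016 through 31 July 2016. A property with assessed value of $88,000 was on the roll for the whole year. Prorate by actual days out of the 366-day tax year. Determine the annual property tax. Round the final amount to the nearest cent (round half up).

$3,703.33

1 August – 31 December 2015: 153 days at 4.35% → $88,000 × 4.35% × 153/366 = $1,600.2295
1 January – 17 June 2016: 169 days at 3.9% → $88,000 × 3.9% × 169/366 = $1,584.7213
18 June – 31 July 2016: 44 days at 4.9% → $88,000 × 4.9% × 44/366 = $518.3825
Total = $3,703.3333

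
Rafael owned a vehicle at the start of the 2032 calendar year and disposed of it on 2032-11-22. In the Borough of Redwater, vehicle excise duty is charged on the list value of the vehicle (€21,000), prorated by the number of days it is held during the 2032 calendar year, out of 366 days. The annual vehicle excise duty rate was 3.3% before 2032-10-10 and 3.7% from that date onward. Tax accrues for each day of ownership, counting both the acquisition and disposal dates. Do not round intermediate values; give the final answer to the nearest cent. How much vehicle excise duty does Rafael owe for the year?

€629.25

2032-01-01 to 2032-10-09: 283 days at 3.3% → €21,000 × 3.3% × 283/366 = €535.8443
2032-10-10 to 2032-11-22: 44 days at 3.7% → €21,000 × 3.7% × 44/366 = €93.4098
Total = €629.2541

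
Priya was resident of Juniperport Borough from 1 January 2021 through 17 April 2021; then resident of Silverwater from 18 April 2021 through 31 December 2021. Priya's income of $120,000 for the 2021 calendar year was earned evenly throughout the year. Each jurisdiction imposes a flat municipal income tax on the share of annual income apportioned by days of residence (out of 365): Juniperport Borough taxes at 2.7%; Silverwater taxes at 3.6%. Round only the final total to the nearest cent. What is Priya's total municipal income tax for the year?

$4,003.40

Juniperport Borough, 1 January – 17 April 2021: 107 days → $120,000 × 2.7% × 107/365 = $949.8082
Silverwater, 18 April – 31 December 2021: 258 days → $120,000 × 3.6% × 258/365 = $3,053.5890
Total = $4,003.3973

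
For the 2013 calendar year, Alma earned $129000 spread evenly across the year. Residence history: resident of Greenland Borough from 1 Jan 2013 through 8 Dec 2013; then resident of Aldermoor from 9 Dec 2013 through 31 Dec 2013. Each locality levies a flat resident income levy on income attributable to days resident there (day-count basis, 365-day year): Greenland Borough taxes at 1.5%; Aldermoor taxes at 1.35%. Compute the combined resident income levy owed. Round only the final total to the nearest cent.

Greenland Borough, 1 Jan – 8 Dec 2013: 342 days → $129000 × 1.5% × 342/365 = $1813.0685
Aldermoor, 9 Dec – 31 Dec 2013: 23 days → $129000 × 1.35% × 23/365 = $109.7384
Total = $1922.8068

$1922.81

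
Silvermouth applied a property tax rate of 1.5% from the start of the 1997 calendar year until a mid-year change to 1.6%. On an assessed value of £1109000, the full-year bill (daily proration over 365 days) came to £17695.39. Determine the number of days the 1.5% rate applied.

16 days

Let d = days at the first rate; then 365 − d days at the second rate.
£1109000 × [1.5%·d + 1.6%·(365−d)] / 365 = £17695.39
Solving gives d = 16, so the new rate took effect on 17 Jan 1997.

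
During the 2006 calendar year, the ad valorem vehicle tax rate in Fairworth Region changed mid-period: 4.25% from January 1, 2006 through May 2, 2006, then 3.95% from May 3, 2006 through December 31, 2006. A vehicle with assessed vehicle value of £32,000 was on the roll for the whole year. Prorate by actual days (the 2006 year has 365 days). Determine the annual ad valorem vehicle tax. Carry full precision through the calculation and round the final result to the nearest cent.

January 1 – May 2, 2006: 122 days at 4.25% → £32,000 × 4.25% × 122/365 = £454.5753
May 3 – December 31, 2006: 243 days at 3.95% → £32,000 × 3.95% × 243/365 = £841.5123
Total = £1,296.0877

£1,296.09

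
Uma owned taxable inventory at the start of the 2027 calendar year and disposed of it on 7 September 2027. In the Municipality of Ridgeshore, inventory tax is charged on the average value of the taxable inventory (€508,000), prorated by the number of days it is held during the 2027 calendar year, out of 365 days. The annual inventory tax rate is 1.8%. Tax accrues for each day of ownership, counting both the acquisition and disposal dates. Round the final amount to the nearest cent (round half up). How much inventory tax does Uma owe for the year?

Days held (1 January – 7 September 2027): 250 out of 365
Tax = €508,000 × 1.8% × 250/365 = €6,263.0137

€6,263.01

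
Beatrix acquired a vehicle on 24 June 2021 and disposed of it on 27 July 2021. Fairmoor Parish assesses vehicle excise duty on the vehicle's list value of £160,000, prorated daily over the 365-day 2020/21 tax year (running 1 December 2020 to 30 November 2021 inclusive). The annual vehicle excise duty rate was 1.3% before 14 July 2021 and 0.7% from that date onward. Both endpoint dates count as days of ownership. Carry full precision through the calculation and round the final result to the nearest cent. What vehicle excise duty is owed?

24 June – 13 July 2021: 20 days at 1.3% → £160,000 × 1.3% × 20/365 = £113.9726
14 July – 27 July 2021: 14 days at 0.7% → £160,000 × 0.7% × 14/365 = £42.9589
Total = £156.9315

£156.93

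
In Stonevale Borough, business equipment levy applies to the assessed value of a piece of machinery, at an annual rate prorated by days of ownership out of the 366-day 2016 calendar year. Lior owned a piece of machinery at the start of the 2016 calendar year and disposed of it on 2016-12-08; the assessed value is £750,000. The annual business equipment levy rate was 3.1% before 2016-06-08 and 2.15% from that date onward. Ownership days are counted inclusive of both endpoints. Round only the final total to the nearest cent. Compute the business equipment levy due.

2016-01-01 to 2016-06-07: 159 days at 3.1% → £750,000 × 3.1% × 159/366 = £10,100.4098
2016-06-08 to 2016-12-08: 184 days at 2.15% → £750,000 × 2.15% × 184/366 = £8,106.5574
Total = £18,206.9672

£18,206.97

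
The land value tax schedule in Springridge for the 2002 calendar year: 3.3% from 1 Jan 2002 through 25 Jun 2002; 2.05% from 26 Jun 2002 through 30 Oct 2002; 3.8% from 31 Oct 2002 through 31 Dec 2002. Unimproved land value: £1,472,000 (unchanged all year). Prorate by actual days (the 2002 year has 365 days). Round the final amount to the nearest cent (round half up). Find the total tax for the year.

1 Jan – 25 Jun 2002: 176 days at 3.3% → £1,472,000 × 3.3% × 176/365 = £23,422.9479
26 Jun – 30 Oct 2002: 127 days at 2.05% → £1,472,000 × 2.05% × 127/365 = £10,499.5945
31 Oct – 31 Dec 2002: 62 days at 3.8% → £1,472,000 × 3.8% × 62/365 = £9,501.4575
Total = £43,424.0000

£43,424.00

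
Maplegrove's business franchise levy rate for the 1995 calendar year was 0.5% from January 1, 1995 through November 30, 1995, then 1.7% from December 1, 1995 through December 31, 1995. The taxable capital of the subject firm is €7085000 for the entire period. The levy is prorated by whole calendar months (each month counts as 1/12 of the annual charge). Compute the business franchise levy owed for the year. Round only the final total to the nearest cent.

January 1 – November 30, 1995: 11 months at 0.5% → €7085000 × 0.5% × 11/12 = €32472.9167
December 1 – December 31, 1995: 1 month at 1.7% → €7085000 × 1.7% × 1/12 = €10037.0833
Total = €42510.0000

€42510.00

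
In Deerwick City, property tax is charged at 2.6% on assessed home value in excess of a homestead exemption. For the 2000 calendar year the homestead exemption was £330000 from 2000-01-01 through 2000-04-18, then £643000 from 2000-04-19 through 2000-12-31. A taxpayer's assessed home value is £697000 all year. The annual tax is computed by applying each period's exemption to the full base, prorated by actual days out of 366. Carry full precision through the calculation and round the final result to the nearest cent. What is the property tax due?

2000-01-01 to 2000-04-18: 109 days, exemption £330000 → (£697000 − £330000) × 2.6% × 109/366 = £2841.7432
2000-04-19 to 2000-12-31: 257 days, exemption £643000 → (£697000 − £643000) × 2.6% × 257/366 = £985.8689
Total = £3827.6120

£3827.61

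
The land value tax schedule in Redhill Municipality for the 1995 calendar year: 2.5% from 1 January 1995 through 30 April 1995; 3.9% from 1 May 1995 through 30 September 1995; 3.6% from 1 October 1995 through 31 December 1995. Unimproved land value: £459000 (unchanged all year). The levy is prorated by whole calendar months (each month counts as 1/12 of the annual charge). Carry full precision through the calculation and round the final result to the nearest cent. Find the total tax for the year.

1 January – 30 April 1995: 4 months at 2.5% → £459000 × 2.5% × 4/12 = £3825.0000
1 May – 30 September 1995: 5 months at 3.9% → £459000 × 3.9% × 5/12 = £7458.7500
1 October – 31 December 1995: 3 months at 3.6% → £459000 × 3.6% × 3/12 = £4131.0000
Total = £15414.7500

£15414.75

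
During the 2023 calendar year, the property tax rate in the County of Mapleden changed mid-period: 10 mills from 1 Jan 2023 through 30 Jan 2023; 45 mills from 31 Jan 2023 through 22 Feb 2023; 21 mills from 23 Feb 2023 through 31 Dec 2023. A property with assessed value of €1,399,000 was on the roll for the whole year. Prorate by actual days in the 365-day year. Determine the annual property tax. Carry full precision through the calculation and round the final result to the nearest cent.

€30,229.90

1 Jan – 30 Jan 2023: 30 days at 10 mills → €1,399,000 × 1% × 30/365 = €1,149.8630
31 Jan – 22 Feb 2023: 23 days at 45 mills → €1,399,000 × 4.5% × 23/365 = €3,967.0274
23 Feb – 31 Dec 2023: 312 days at 21 mills → €1,399,000 × 2.1% × 312/365 = €25,113.0082
Total = €30,229.8986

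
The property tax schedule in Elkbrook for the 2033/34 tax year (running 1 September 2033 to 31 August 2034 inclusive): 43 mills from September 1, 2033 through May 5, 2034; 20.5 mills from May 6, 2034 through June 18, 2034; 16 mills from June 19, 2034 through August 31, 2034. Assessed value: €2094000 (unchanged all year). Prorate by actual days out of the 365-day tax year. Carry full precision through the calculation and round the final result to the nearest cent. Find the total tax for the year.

September 1, 2033 – May 5, 2034: 247 days at 43 mills → €2094000 × 4.3% × 247/365 = €60932.5315
May 6 – June 18, 2034: 44 days at 20.5 mills → €2094000 × 2.05% × 44/365 = €5174.7616
June 19 – August 31, 2034: 74 days at 16 mills → €2094000 × 1.6% × 74/365 = €6792.5918
Total = €72899.8849

€72899.88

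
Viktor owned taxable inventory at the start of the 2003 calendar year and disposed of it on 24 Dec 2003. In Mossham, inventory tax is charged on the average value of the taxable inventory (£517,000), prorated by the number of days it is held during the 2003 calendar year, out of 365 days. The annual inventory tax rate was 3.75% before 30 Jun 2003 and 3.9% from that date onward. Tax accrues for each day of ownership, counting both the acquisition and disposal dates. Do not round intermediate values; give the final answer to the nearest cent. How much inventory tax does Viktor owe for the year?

£19,393.87

1 Jan – 29 Jun 2003: 180 days at 3.75% → £517,000 × 3.75% × 180/365 = £9,560.9589
30 Jun – 24 Dec 2003: 178 days at 3.9% → £517,000 × 3.9% × 178/365 = £9,832.9151
Total = £19,393.8740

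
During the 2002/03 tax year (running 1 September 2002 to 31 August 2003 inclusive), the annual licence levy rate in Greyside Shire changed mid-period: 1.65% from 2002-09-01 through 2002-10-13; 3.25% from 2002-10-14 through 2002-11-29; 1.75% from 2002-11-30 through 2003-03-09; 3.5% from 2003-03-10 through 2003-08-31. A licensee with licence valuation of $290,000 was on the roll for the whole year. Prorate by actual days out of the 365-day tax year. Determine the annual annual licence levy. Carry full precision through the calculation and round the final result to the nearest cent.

2002-09-01 to 2002-10-13: 43 days at 1.65% → $290,000 × 1.65% × 43/365 = $563.7123
2002-10-14 to 2002-11-29: 47 days at 3.25% → $290,000 × 3.25% × 47/365 = $1,213.6301
2002-11-30 to 2003-03-09: 100 days at 1.75% → $290,000 × 1.75% × 100/365 = $1,390.4110
2003-03-10 to 2003-08-31: 175 days at 3.5% → $290,000 × 3.5% × 175/365 = $4,866.4384
Total = $8,034.1918

$8,034.19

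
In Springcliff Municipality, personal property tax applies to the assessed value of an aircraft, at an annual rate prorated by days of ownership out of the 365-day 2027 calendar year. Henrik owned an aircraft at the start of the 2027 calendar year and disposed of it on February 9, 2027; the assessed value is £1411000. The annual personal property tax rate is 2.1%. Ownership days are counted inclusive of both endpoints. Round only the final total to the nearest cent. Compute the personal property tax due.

£3247.23

Days held (January 1 – February 9, 2027): 40 out of 365
Tax = £1411000 × 2.1% × 40/365 = £3247.2329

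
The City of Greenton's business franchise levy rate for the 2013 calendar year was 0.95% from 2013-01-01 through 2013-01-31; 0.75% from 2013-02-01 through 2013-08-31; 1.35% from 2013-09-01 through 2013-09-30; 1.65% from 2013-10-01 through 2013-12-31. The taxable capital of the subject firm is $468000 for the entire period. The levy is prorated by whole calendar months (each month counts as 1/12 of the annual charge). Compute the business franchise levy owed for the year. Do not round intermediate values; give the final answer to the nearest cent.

2013-01-01 to 2013-01-31: 1 month at 0.95% → $468000 × 0.95% × 1/12 = $370.5000
2013-02-01 to 2013-08-31: 7 months at 0.75% → $468000 × 0.75% × 7/12 = $2047.5000
2013-09-01 to 2013-09-30: 1 month at 1.35% → $468000 × 1.35% × 1/12 = $526.5000
2013-10-01 to 2013-12-31: 3 months at 1.65% → $468000 × 1.65% × 3/12 = $1930.5000
Total = $4875.0000

$4875.00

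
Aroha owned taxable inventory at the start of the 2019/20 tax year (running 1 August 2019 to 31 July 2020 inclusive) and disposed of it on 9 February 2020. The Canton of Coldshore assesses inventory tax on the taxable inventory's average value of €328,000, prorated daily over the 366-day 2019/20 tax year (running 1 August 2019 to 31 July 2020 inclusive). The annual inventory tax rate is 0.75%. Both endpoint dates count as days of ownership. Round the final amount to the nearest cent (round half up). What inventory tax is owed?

€1,297.21

Days held (1 August 2019 – 9 February 2020): 193 out of 366
Tax = €328,000 × 0.75% × 193/366 = €1,297.2131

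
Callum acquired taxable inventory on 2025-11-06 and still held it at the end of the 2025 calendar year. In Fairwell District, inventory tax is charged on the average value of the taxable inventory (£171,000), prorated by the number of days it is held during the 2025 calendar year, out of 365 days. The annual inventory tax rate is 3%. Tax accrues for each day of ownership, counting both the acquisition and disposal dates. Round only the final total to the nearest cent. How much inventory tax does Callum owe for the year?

Days held (2025-11-06 to 2025-12-31): 56 out of 365
Tax = £171,000 × 3% × 56/365 = £787.0685

£787.07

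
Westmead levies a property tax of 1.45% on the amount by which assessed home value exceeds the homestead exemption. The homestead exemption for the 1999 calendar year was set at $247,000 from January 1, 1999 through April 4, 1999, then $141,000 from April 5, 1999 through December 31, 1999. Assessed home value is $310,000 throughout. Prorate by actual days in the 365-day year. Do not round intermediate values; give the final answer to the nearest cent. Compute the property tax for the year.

$2,054.67

January 1 – April 4, 1999: 94 days, exemption $247,000 → ($310,000 − $247,000) × 1.45% × 94/365 = $235.2575
April 5 – December 31, 1999: 271 days, exemption $141,000 → ($310,000 − $141,000) × 1.45% × 271/365 = $1,819.4123
Total = $2,054.6699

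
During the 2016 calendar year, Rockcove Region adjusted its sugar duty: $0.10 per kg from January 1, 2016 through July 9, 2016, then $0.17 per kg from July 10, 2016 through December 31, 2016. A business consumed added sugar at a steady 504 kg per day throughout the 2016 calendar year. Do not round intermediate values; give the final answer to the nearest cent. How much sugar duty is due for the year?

$24620.40

January 1 – July 9, 2016: 191 days × 504 kg/day = 96,264 kg at $0.10/kg → $9626.40
July 10 – December 31, 2016: 175 days × 504 kg/day = 88,200 kg at $0.17/kg → $14994.00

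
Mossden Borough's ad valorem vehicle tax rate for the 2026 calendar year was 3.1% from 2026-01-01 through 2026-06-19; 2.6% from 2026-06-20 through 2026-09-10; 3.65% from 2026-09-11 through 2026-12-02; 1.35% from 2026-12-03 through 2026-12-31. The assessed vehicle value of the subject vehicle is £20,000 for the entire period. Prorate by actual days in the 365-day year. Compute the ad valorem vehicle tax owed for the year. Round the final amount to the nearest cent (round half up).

2026-01-01 to 2026-06-19: 170 days at 3.1% → £20,000 × 3.1% × 170/365 = £288.7671
2026-06-20 to 2026-09-10: 83 days at 2.6% → £20,000 × 2.6% × 83/365 = £118.2466
2026-09-11 to 2026-12-02: 83 days at 3.65% → £20,000 × 3.65% × 83/365 = £166.0000
2026-12-03 to 2026-12-31: 29 days at 1.35% → £20,000 × 1.35% × 29/365 = £21.4521
Total = £594.4658

£594.47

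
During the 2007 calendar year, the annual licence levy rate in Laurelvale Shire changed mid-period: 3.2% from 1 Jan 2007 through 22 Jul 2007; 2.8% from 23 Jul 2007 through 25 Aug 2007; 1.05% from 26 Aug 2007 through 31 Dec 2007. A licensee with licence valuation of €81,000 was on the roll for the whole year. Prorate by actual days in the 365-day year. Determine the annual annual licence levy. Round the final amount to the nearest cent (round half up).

1 Jan – 22 Jul 2007: 203 days at 3.2% → €81,000 × 3.2% × 203/365 = €1,441.5781
23 Jul – 25 Aug 2007: 34 days at 2.8% → €81,000 × 2.8% × 34/365 = €211.2658
26 Aug – 31 Dec 2007: 128 days at 1.05% → €81,000 × 1.05% × 128/365 = €298.2575
Total = €1,951.1014

€1,951.10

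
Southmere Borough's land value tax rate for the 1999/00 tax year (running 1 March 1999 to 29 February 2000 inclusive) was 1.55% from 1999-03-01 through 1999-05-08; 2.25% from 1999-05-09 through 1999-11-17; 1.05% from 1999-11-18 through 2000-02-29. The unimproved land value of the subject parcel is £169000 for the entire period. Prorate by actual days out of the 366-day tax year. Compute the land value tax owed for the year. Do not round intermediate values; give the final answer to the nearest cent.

£3003.21

1999-03-01 to 1999-05-08: 69 days at 1.55% → £169000 × 1.55% × 69/366 = £493.8402
1999-05-09 to 1999-11-17: 193 days at 2.25% → £169000 × 2.25% × 193/366 = £2005.1434
1999-11-18 to 2000-02-29: 104 days at 1.05% → £169000 × 1.05% × 104/366 = £504.2295
Total = £3003.2131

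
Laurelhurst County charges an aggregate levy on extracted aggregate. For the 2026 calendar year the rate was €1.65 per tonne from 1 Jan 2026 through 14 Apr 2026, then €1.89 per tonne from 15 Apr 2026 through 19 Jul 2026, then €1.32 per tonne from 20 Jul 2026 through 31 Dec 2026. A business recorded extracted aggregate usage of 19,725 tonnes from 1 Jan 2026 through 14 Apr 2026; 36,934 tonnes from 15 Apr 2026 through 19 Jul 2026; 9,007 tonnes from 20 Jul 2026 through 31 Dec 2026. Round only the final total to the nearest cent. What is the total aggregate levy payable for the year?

€114,240.75

1 Jan – 14 Apr 2026: 19,725 tonnes at €1.65/tonne → €32,546.25
15 Apr – 19 Jul 2026: 36,934 tonnes at €1.89/tonne → €69,805.26
20 Jul – 31 Dec 2026: 9,007 tonnes at €1.32/tonne → €11,889.24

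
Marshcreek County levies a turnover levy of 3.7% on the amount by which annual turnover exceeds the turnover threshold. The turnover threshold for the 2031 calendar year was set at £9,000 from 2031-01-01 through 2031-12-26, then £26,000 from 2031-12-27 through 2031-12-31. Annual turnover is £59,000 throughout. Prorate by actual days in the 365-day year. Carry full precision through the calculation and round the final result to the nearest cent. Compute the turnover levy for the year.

£1,841.38

2031-01-01 to 2031-12-26: 360 days, exemption £9,000 → (£59,000 − £9,000) × 3.7% × 360/365 = £1,824.6575
2031-12-27 to 2031-12-31: 5 days, exemption £26,000 → (£59,000 − £26,000) × 3.7% × 5/365 = £16.7260
Total = £1,841.3836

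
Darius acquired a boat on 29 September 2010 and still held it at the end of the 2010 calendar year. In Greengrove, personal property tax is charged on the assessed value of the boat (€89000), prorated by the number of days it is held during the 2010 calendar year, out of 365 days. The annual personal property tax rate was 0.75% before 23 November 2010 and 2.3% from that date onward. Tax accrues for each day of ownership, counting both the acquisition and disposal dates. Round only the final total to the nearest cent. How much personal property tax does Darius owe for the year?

29 September – 22 November 2010: 55 days at 0.75% → €89000 × 0.75% × 55/365 = €100.5822
23 November – 31 December 2010: 39 days at 2.3% → €89000 × 2.3% × 39/365 = €218.7205
Total = €319.3027

€319.30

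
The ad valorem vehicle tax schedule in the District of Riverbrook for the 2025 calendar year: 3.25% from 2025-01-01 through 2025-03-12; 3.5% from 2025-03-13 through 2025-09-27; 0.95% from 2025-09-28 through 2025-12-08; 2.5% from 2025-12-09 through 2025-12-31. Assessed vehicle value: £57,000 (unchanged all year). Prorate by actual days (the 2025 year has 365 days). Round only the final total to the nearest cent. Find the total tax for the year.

£1,644.65

2025-01-01 to 2025-03-12: 71 days at 3.25% → £57,000 × 3.25% × 71/365 = £360.3493
2025-03-13 to 2025-09-27: 199 days at 3.5% → £57,000 × 3.5% × 199/365 = £1,087.6849
2025-09-28 to 2025-12-08: 72 days at 0.95% → £57,000 × 0.95% × 72/365 = £106.8164
2025-12-09 to 2025-12-31: 23 days at 2.5% → £57,000 × 2.5% × 23/365 = £89.7945
Total = £1,644.6452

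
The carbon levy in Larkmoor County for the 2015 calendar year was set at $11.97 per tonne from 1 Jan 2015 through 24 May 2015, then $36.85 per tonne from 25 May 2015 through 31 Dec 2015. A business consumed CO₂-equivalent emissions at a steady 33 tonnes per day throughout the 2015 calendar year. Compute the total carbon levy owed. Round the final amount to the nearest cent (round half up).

1 Jan – 24 May 2015: 144 days × 33 tonnes/day = 4,752 tonnes at $11.97/tonne → $56,881.44
25 May – 31 Dec 2015: 221 days × 33 tonnes/day = 7,293 tonnes at $36.85/tonne → $268,747.05

$325,628.49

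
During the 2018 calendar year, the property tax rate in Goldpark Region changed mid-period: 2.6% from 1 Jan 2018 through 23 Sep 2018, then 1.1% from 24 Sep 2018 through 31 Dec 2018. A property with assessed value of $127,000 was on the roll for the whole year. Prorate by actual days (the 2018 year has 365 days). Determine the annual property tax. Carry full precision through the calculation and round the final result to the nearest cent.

$2,785.30

1 Jan – 23 Sep 2018: 266 days at 2.6% → $127,000 × 2.6% × 266/365 = $2,406.3890
24 Sep – 31 Dec 2018: 99 days at 1.1% → $127,000 × 1.1% × 99/365 = $378.9123
Total = $2,785.3014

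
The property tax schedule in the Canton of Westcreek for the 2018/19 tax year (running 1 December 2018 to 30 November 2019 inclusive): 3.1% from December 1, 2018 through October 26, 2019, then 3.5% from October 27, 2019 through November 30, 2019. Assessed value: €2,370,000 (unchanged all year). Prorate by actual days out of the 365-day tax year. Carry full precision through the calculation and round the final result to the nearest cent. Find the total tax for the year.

December 1, 2018 – October 26, 2019: 330 days at 3.1% → €2,370,000 × 3.1% × 330/365 = €66,424.9315
October 27 – November 30, 2019: 35 days at 3.5% → €2,370,000 × 3.5% × 35/365 = €7,954.1096
Total = €74,379.0411

€74,379.04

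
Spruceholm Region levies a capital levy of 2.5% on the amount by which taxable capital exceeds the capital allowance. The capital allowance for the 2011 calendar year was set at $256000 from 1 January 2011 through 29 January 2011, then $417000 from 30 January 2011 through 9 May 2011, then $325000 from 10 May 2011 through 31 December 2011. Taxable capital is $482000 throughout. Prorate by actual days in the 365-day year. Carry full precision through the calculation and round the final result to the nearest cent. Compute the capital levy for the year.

1 January – 29 January 2011: 29 days, exemption $256000 → ($482000 − $256000) × 2.5% × 29/365 = $448.9041
30 January – 9 May 2011: 100 days, exemption $417000 → ($482000 − $417000) × 2.5% × 100/365 = $445.2055
10 May – 31 December 2011: 236 days, exemption $325000 → ($482000 − $325000) × 2.5% × 236/365 = $2537.8082
Total = $3431.9178

$3431.92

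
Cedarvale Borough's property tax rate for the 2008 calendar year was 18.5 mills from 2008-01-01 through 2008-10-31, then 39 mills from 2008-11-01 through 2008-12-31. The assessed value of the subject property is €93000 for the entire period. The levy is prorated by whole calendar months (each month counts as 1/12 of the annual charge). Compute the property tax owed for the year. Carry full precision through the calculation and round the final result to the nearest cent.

2008-01-01 to 2008-10-31: 10 months at 18.5 mills → €93000 × 1.85% × 10/12 = €1433.7500
2008-11-01 to 2008-12-31: 2 months at 39 mills → €93000 × 3.9% × 2/12 = €604.5000
Total = €2038.2500

€2038.25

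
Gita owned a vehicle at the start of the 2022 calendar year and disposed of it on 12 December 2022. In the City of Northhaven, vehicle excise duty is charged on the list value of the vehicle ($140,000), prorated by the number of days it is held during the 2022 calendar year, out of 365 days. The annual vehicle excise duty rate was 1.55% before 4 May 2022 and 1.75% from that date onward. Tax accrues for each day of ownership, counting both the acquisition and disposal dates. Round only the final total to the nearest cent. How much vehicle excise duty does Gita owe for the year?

$2,228.11

1 January – 3 May 2022: 123 days at 1.55% → $140,000 × 1.55% × 123/365 = $731.2603
4 May – 12 December 2022: 223 days at 1.75% → $140,000 × 1.75% × 223/365 = $1,496.8493
Total = $2,228.1096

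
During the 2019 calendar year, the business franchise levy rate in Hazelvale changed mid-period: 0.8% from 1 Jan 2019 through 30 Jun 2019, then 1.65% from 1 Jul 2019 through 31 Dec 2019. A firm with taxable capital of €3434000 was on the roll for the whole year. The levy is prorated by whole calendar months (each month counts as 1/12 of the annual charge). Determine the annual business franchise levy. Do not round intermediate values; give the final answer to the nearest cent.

1 Jan – 30 Jun 2019: 6 months at 0.8% → €3434000 × 0.8% × 6/12 = €13736.0000
1 Jul – 31 Dec 2019: 6 months at 1.65% → €3434000 × 1.65% × 6/12 = €28330.5000
Total = €42066.5000

€42066.50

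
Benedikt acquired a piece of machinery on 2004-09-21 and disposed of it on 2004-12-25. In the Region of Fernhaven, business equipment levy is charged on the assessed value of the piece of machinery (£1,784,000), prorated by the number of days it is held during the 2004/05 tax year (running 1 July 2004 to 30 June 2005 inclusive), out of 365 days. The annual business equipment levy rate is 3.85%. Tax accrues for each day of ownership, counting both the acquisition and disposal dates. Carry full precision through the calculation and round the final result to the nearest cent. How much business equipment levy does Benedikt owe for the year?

Days held (2004-09-21 to 2004-12-25): 96 out of 365
Tax = £1,784,000 × 3.85% × 96/365 = £18,064.8329

£18,064.83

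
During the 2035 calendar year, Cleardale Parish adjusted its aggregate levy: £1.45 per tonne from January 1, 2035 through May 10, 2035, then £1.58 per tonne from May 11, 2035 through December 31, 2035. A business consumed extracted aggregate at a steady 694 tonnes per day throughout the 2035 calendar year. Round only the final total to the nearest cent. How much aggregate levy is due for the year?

January 1 – May 10, 2035: 130 days × 694 tonnes/day = 90,220 tonnes at £1.45/tonne → £130,819.00
May 11 – December 31, 2035: 235 days × 694 tonnes/day = 163,090 tonnes at £1.58/tonne → £257,682.20

£388,501.20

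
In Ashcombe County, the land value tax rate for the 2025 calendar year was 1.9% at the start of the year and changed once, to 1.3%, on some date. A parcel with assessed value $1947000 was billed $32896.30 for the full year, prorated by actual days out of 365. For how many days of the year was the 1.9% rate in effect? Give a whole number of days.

237 days

Let d = days at the first rate; then 365 − d days at the second rate.
$1947000 × [1.9%·d + 1.3%·(365−d)] / 365 = $32896.30
Solving gives d = 237, so the new rate took effect on 26 August 2025.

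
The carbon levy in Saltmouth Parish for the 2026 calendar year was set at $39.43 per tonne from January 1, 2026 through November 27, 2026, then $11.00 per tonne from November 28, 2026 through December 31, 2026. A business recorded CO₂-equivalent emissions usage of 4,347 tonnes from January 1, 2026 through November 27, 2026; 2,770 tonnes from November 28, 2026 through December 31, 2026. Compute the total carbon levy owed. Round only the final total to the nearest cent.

$201,872.21

January 1 – November 27, 2026: 4,347 tonnes at $39.43/tonne → $171,402.21
November 28 – December 31, 2026: 2,770 tonnes at $11.00/tonne → $30,470.00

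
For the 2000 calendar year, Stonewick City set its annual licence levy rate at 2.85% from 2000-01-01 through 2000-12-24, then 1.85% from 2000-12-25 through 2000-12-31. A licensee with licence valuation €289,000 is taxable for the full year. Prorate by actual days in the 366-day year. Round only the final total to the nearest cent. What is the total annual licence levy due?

€8,181.23

2000-01-01 to 2000-12-24: 359 days at 2.85% → €289,000 × 2.85% × 359/366 = €8,078.9713
2000-12-25 to 2000-12-31: 7 days at 1.85% → €289,000 × 1.85% × 7/366 = €102.2555
Total = €8,181.2268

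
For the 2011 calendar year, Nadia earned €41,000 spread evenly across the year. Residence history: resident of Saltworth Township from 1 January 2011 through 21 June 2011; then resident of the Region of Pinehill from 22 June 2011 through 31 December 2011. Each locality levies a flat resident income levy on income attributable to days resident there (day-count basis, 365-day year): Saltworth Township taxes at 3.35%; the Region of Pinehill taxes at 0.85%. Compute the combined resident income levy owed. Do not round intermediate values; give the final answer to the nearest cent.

€831.51

Saltworth Township, 1 January – 21 June 2011: 172 days → €41,000 × 3.35% × 172/365 = €647.2384
The Region of Pinehill, 22 June – 31 December 2011: 193 days → €41,000 × 0.85% × 193/365 = €184.2753
Total = €831.5137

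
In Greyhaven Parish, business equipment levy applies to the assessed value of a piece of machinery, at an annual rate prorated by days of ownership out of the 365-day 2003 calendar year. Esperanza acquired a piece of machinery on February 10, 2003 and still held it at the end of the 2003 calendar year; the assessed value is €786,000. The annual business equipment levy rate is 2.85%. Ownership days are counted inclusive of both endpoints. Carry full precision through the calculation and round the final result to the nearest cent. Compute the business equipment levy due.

€19,946.10

Days held (February 10 – December 31, 2003): 325 out of 365
Tax = €786,000 × 2.85% × 325/365 = €19,946.0959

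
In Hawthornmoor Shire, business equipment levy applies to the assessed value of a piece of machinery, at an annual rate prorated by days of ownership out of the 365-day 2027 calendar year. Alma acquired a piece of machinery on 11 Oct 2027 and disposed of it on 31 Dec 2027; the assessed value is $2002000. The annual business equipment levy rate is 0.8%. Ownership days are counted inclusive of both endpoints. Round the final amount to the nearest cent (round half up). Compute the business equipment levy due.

$3598.12

Days held (11 Oct – 31 Dec 2027): 82 out of 365
Tax = $2002000 × 0.8% × 82/365 = $3598.1151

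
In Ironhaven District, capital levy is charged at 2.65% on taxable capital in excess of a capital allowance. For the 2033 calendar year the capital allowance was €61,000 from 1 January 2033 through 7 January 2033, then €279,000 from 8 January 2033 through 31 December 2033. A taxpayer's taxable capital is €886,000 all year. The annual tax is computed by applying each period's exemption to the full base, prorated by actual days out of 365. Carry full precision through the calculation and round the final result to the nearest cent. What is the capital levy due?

1 January – 7 January 2033: 7 days, exemption €61,000 → (€886,000 − €61,000) × 2.65% × 7/365 = €419.2808
8 January – 31 December 2033: 358 days, exemption €279,000 → (€886,000 − €279,000) × 2.65% × 358/365 = €15,777.0110
Total = €16,196.2918

€16,196.29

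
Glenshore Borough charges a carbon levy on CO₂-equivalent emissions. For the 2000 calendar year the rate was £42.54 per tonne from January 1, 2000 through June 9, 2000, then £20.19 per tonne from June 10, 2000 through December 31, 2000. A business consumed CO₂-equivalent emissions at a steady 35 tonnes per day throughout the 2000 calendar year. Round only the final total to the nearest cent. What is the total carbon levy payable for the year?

£384,576.15

January 1 – June 9, 2000: 161 days × 35 tonnes/day = 5,635 tonnes at £42.54/tonne → £239,712.90
June 10 – December 31, 2000: 205 days × 35 tonnes/day = 7,175 tonnes at £20.19/tonne → £144,863.25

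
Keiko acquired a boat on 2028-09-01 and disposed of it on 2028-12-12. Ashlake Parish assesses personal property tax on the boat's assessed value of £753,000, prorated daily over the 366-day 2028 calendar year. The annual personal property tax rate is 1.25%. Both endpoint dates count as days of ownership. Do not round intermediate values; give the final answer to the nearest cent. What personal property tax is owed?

£2,648.87

Days held (2028-09-01 to 2028-12-12): 103 out of 366
Tax = £753,000 × 1.25% × 103/366 = £2,648.8730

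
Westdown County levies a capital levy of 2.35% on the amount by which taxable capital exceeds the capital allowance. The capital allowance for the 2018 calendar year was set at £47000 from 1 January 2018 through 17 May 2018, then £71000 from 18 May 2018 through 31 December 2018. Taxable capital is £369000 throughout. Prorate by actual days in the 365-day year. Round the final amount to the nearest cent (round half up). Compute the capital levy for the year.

1 January – 17 May 2018: 137 days, exemption £47000 → (£369000 − £47000) × 2.35% × 137/365 = £2840.2164
18 May – 31 December 2018: 228 days, exemption £71000 → (£369000 − £71000) × 2.35% × 228/365 = £4374.4767
Total = £7214.6932

£7214.69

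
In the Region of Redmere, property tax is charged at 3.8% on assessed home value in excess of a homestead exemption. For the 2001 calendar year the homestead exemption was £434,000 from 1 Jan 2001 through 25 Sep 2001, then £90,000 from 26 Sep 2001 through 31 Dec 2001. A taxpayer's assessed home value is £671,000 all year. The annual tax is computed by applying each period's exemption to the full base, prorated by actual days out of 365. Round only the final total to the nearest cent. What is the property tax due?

1 Jan – 25 Sep 2001: 268 days, exemption £434,000 → (£671,000 − £434,000) × 3.8% × 268/365 = £6,612.6247
26 Sep – 31 Dec 2001: 97 days, exemption £90,000 → (£671,000 − £90,000) × 3.8% × 97/365 = £5,867.3041
Total = £12,479.9288

£12,479.93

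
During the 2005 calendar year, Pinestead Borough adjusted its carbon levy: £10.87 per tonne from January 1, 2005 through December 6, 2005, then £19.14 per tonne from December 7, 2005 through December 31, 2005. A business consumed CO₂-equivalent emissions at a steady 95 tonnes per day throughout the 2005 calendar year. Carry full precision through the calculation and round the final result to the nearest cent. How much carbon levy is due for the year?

£396,558.50

January 1 – December 6, 2005: 340 days × 95 tonnes/day = 32,300 tonnes at £10.87/tonne → £351,101.00
December 7 – December 31, 2005: 25 days × 95 tonnes/day = 2,375 tonnes at £19.14/tonne → £45,457.50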